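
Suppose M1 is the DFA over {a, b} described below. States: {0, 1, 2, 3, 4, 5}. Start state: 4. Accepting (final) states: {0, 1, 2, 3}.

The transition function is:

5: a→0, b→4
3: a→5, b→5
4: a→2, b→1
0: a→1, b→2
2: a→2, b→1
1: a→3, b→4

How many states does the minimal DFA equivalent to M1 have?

6

All states are reachable from the start state.
P0 = {0,1,2,3} | {4,5}.
Split {0,1,2,3} by δ(·,a) → {0,1,2} and {3}.
Split {0,1,2} by δ(·,a) → {0,2} and {1}.
Refine {0,2} on symbol a: members go to different blocks, giving {0} and {2}.
On input a, block {4,5} splits into {4} and {5}.
Stable partition: {0} | {4} | {3} | {1} | {2} | {5} — 6 equivalence classes.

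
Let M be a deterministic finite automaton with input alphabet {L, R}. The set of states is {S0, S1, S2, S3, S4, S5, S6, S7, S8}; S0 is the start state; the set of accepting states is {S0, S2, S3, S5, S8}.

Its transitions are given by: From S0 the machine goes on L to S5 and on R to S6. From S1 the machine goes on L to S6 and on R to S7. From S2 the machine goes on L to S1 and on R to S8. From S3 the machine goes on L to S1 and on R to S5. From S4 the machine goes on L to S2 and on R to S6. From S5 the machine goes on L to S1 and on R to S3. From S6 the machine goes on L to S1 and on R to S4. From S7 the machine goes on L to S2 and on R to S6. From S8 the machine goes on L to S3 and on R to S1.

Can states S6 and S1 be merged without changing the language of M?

All states are reachable from the start state.
P0 = {S0,S2,S3,S5,S8} | {S1,S4,S6,S7}.
Split {S0,S2,S3,S5,S8} by δ(·,L) → {S2,S3,S5} and {S0,S8}.
Split {S2,S3,S5} by δ(·,R) → {S3,S5} and {S2}.
Refine {S1,S4,S6,S7} on symbol L: members go to different blocks, giving {S1,S6} and {S4,S7}.
Stable partition: {S3,S5} | {S1,S6} | {S0,S8} | {S2} | {S4,S7} — 5 equivalence classes.
S6 and S1 lie in the same block of the stable partition, so they are equivalent — no string distinguishes them.

Yes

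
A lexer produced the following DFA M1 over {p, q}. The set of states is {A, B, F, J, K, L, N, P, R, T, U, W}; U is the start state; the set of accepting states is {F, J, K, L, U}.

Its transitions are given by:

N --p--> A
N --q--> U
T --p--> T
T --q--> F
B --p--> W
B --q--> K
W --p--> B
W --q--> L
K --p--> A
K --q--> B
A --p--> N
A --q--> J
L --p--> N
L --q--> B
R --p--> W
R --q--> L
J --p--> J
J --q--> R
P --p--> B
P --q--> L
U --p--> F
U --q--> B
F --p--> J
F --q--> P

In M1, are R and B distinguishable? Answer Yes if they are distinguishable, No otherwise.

No

Reachable states from the start: {A,B,F,J,K,L,N,P,R,U,W}. Unreachable: {T} — drop them.
Start with accepting vs non-accepting: {F,J,K,L,U} | {A,B,N,P,R,W}.
Refine {F,J,K,L,U} on symbol p: members go to different blocks, giving {F,J,U} and {K,L}.
On input q, block {A,B,N,P,R,W} splits into {B,P,R,W} and {A,N}.
No further refinement is possible. Final partition (4 blocks): {F,J,U} | {B,P,R,W} | {K,L} | {A,N}.
R and B lie in the same block of the stable partition, so they are equivalent — no string distinguishes them.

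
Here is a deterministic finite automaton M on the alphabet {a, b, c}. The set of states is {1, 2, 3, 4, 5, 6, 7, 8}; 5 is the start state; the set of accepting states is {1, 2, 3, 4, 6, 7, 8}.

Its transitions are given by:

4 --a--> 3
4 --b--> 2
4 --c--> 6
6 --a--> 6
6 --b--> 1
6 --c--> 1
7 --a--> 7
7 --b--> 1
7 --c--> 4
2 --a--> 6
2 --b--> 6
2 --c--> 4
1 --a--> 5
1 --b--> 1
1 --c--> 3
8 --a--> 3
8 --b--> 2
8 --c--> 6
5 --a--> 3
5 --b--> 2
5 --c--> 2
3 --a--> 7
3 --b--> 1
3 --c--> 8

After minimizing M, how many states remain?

P0 = {1,2,3,4,6,7,8} | {5}.
Refine {1,2,3,4,6,7,8} on symbol a: members go to different blocks, giving {2,3,4,6,7,8} and {1}.
Split {2,3,4,6,7,8} by δ(·,b) → {2,4,8} and {3,6,7}.
Refine {2,4,8} on symbol b: members go to different blocks, giving {4,8} and {2}.
On input c, block {3,6,7} splits into {3,7} and {6}.
No further refinement is possible. Final partition (6 blocks): {4,8} | {5} | {1} | {3,7} | {2} | {6}.

6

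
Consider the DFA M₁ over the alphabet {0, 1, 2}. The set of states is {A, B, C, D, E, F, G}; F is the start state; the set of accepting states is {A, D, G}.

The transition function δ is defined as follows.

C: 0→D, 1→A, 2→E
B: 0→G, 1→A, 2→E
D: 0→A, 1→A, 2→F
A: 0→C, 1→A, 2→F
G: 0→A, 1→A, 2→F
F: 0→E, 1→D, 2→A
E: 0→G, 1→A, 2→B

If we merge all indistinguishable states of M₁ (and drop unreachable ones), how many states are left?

Every state is reachable, so we keep all 7.
Initial partition by acceptance: {A,D,G} | {B,C,E,F}.
Refine {A,D,G} on symbol 0: members go to different blocks, giving {D,G} and {A}.
Split {B,C,E,F} by δ(·,0) → {B,C,E} and {F}.
The partition is now stable with 4 blocks: {D,G} | {B,C,E} | {A} | {F}.

4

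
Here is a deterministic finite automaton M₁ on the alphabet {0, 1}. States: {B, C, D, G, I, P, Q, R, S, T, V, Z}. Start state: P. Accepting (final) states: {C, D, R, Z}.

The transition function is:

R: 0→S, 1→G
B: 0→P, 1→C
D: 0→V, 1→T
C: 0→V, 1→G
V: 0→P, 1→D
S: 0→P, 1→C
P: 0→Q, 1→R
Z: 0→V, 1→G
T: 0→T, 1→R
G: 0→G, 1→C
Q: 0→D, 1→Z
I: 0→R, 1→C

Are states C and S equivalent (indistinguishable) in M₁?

States {B,I} cannot be reached from the start state, so discard them.
Initial partition by acceptance: {C,D,R,Z} | {G,P,Q,S,T,V}.
On input 0, block {G,P,Q,S,T,V} splits into {G,P,S,T,V} and {Q}.
Refine {G,P,S,T,V} on symbol 0: members go to different blocks, giving {G,S,T,V} and {P}.
Split {G,S,T,V} by δ(·,0) → {S,V} and {G,T}.
No further refinement is possible. Final partition (5 blocks): {C,D,R,Z} | {S,V} | {Q} | {P} | {G,T}.
C and S end up in different blocks, so they are distinguishable. For instance, the string 'ε' is accepted from only C.

No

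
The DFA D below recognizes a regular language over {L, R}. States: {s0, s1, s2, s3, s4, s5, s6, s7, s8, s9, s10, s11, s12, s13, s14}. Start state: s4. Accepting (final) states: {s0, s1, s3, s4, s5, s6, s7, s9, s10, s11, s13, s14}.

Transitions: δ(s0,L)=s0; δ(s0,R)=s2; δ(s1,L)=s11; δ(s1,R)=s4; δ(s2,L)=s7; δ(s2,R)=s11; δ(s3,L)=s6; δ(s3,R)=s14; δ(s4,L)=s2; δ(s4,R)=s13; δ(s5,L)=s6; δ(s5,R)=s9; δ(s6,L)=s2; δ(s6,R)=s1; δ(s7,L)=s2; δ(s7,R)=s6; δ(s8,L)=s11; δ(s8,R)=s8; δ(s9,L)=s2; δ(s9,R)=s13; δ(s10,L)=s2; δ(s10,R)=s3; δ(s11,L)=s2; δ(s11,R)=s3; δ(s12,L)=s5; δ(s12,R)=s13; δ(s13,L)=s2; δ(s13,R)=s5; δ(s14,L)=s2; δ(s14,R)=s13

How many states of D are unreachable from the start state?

Starting at s4 and following transitions, the reachable set is {s1, s2, s3, s4, s5, s6, s7, s9, s11, s13, s14}. That leaves s0, s8, s10, s12 unreachable — 4 in total.

4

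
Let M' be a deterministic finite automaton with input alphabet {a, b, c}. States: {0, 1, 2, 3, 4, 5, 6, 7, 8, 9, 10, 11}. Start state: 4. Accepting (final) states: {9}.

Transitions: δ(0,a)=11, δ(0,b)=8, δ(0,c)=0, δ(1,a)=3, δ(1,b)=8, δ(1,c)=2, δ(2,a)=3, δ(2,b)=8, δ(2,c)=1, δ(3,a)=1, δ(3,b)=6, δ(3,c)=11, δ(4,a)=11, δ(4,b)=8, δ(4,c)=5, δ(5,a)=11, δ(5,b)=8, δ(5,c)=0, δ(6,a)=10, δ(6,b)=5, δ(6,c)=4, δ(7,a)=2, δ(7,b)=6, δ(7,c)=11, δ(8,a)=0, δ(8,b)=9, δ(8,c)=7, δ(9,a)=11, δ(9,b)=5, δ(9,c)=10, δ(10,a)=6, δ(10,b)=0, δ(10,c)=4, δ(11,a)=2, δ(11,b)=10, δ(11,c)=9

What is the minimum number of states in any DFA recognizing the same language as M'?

Every state is reachable, so we keep all 12.
Initial partition by acceptance: {9} | {0,1,2,3,4,5,6,7,8,10,11}.
Refine {0,1,2,3,4,5,6,7,8,10,11} on symbol b: members go to different blocks, giving {0,1,2,3,4,5,6,7,10,11} and {8}.
On input b, block {0,1,2,3,4,5,6,7,10,11} splits into {0,1,2,4,5} and {3,6,7,10,11}.
Split {3,6,7,10,11} by δ(·,a) → {3,7,11} and {6,10}.
On input c, block {3,7,11} splits into {3,7} and {11}.
Refine {0,1,2,4,5} on symbol a: members go to different blocks, giving {0,4,5} and {1,2}.
The partition is now stable with 7 blocks: {9} | {0,4,5} | {8} | {3,7} | {6,10} | {11} | {1,2}.

7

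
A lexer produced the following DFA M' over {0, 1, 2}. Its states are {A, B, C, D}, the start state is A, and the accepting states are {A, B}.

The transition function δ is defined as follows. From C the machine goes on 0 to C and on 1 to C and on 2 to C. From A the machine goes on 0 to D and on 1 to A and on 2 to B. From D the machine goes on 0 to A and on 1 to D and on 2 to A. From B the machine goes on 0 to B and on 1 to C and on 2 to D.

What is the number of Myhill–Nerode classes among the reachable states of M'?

4

Initial partition by acceptance: {A,B} | {C,D}.
On input 0, block {A,B} splits into {A} and {B}.
On input 0, block {C,D} splits into {C} and {D}.
No further refinement is possible. Final partition (4 blocks): {A} | {C} | {B} | {D}.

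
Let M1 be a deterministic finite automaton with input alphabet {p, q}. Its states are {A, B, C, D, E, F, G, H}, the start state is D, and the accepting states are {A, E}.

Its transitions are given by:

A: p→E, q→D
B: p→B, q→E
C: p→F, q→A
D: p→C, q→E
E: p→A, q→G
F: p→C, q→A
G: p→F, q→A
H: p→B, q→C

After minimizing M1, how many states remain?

2

Reachable states from the start: {A,C,D,E,F,G}. Unreachable: {B,H} — drop them.
P0 = {A,E} | {C,D,F,G}.
No further refinement is possible. Final partition (2 blocks): {A,E} | {C,D,F,G}.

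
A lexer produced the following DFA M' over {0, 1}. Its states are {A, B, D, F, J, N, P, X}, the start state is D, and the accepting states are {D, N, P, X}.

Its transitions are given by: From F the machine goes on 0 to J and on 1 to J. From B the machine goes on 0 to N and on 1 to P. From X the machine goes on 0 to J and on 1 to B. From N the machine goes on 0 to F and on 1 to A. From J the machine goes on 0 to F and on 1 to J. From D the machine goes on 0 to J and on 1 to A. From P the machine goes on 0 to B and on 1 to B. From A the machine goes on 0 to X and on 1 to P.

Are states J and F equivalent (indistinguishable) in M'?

All states are reachable from the start state.
Initial partition by acceptance: {D,N,P,X} | {A,B,F,J}.
Refine {A,B,F,J} on symbol 0: members go to different blocks, giving {F,J} and {A,B}.
On input 0, block {D,N,P,X} splits into {D,N,X} and {P}.
No further refinement is possible. Final partition (4 blocks): {D,N,X} | {F,J} | {A,B} | {P}.
J and F lie in the same block of the stable partition, so they are equivalent — no string distinguishes them.

Yes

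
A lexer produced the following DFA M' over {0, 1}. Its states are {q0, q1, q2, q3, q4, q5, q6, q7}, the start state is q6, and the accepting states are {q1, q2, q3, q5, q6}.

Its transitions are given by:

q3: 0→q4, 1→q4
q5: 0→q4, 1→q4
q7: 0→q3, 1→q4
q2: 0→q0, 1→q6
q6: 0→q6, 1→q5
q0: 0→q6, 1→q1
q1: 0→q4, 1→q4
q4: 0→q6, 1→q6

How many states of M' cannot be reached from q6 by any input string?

BFS from q6 reaches {q4, q5, q6}; the 5 state(s) q0, q1, q2, q3, q7 are never visited.

5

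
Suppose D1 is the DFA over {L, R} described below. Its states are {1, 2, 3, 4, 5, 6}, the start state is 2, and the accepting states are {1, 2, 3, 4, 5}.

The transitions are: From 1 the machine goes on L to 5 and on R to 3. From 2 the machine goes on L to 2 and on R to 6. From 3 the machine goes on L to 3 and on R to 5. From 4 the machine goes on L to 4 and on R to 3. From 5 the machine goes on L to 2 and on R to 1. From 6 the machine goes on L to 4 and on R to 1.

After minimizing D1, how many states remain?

Initial partition by acceptance: {1,2,3,4,5} | {6}.
On input R, block {1,2,3,4,5} splits into {1,3,4,5} and {2}.
On input L, block {1,3,4,5} splits into {1,3,4} and {5}.
On input L, block {1,3,4} splits into {3,4} and {1}.
On input R, block {3,4} splits into {3} and {4}.
No further refinement is possible. Final partition (6 blocks): {3} | {6} | {2} | {5} | {1} | {4}.

6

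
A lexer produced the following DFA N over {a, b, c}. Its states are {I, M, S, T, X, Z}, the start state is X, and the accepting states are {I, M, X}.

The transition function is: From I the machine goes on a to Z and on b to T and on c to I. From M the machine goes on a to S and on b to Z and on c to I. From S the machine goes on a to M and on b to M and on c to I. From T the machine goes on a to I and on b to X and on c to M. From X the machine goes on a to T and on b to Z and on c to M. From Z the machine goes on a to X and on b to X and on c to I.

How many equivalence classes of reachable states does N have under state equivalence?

2

Start with accepting vs non-accepting: {I,M,X} | {S,T,Z}.
Stable partition: {I,M,X} | {S,T,Z} — 2 equivalence classes.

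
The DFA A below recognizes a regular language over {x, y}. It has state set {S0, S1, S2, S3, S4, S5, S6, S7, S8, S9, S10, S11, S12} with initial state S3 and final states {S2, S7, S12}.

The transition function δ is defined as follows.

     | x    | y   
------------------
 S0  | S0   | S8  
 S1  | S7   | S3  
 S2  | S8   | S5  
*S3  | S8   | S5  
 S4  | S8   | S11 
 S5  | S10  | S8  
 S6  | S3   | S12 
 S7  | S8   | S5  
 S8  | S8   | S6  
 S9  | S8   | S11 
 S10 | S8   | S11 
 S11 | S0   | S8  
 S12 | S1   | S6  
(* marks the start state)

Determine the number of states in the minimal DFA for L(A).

9

Reachable states from the start: {S0,S1,S3,S5,S6,S7,S8,S10,S11,S12}. Unreachable: {S2,S4,S9} — drop them.
P0 = {S7,S12} | {S0,S1,S3,S5,S6,S8,S10,S11}.
On input x, block {S0,S1,S3,S5,S6,S8,S10,S11} splits into {S0,S3,S5,S6,S8,S10,S11} and {S1}.
Refine {S7,S12} on symbol x: members go to different blocks, giving {S7} and {S12}.
On input y, block {S0,S3,S5,S6,S8,S10,S11} splits into {S0,S3,S5,S8,S10,S11} and {S6}.
Split {S0,S3,S5,S8,S10,S11} by δ(·,y) → {S0,S3,S5,S10,S11} and {S8}.
Refine {S0,S3,S5,S10,S11} on symbol x: members go to different blocks, giving {S0,S5,S11} and {S3,S10}.
Split {S0,S5,S11} by δ(·,x) → {S0,S11} and {S5}.
Split {S3,S10} by δ(·,y) → {S3} and {S10}.
No further refinement is possible. Final partition (9 blocks): {S7} | {S0,S11} | {S1} | {S12} | {S6} | {S8} | {S3} | {S5} | {S10}.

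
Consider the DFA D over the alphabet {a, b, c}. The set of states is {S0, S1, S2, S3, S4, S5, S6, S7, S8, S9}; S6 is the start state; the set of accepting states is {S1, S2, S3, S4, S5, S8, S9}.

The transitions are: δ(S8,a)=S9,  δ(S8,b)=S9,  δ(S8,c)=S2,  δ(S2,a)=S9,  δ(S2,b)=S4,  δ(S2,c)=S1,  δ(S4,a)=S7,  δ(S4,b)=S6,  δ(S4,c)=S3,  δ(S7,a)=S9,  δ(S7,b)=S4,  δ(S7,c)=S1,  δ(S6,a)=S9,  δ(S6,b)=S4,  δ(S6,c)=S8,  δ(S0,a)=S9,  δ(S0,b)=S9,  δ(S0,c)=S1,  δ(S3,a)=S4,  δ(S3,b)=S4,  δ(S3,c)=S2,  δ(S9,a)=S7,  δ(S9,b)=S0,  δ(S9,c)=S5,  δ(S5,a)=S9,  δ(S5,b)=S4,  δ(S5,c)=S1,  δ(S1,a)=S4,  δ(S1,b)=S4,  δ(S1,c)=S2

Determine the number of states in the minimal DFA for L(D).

3

Every state is reachable, so we keep all 10.
Initial partition by acceptance: {S1,S2,S3,S4,S5,S8,S9} | {S0,S6,S7}.
Refine {S1,S2,S3,S4,S5,S8,S9} on symbol a: members go to different blocks, giving {S1,S2,S3,S5,S8} and {S4,S9}.
The partition is now stable with 3 blocks: {S1,S2,S3,S5,S8} | {S0,S6,S7} | {S4,S9}.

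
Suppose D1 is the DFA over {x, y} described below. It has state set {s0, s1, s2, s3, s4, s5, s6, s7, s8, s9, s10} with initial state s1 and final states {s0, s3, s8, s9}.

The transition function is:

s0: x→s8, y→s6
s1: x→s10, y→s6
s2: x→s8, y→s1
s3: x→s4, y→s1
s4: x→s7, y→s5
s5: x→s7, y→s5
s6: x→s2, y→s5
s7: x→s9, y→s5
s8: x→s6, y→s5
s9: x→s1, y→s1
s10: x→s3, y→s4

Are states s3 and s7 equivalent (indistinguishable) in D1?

No

States {s0} cannot be reached from the start state, so discard them.
Initial partition by acceptance: {s3,s8,s9} | {s1,s2,s4,s5,s6,s7,s10}.
Split {s1,s2,s4,s5,s6,s7,s10} by δ(·,x) → {s1,s4,s5,s6} and {s2,s7,s10}.
No further refinement is possible. Final partition (3 blocks): {s3,s8,s9} | {s1,s4,s5,s6} | {s2,s7,s10}.
s3 and s7 end up in different blocks, so they are distinguishable. For instance, the string 'ε' is accepted from only s3.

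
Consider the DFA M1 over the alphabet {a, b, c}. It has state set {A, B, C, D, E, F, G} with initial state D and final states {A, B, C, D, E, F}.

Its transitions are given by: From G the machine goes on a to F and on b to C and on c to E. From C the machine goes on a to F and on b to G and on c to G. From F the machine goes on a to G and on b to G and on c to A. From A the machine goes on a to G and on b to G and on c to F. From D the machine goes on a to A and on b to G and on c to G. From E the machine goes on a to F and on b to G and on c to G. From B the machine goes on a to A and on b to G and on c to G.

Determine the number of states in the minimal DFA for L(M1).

States {B} cannot be reached from the start state, so discard them.
Start with accepting vs non-accepting: {A,C,D,E,F} | {G}.
Split {A,C,D,E,F} by δ(·,a) → {C,D,E} and {A,F}.
Stable partition: {C,D,E} | {G} | {A,F} — 3 equivalence classes.

3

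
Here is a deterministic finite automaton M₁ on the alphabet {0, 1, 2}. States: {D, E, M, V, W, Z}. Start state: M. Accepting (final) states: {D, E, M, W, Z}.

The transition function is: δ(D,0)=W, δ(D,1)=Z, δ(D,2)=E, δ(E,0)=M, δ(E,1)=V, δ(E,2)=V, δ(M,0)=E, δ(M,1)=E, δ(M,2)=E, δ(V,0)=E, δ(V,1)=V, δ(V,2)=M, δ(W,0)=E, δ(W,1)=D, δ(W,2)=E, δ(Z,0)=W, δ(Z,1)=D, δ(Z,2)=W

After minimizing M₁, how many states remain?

Reachable states from the start: {E,M,V}. Unreachable: {D,W,Z} — drop them.
P0 = {E,M} | {V}.
Refine {E,M} on symbol 1: members go to different blocks, giving {E} and {M}.
Stable partition: {E} | {V} | {M} — 3 equivalence classes.

3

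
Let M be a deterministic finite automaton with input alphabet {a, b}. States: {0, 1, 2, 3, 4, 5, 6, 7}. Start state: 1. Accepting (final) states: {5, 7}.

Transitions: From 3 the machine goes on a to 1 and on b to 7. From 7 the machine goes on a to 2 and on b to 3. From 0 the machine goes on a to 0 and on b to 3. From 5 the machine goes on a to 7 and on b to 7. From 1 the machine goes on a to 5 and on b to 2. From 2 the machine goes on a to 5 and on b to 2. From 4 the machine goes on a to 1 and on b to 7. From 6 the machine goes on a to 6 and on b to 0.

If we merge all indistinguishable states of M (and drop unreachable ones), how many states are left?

4

States {0,4,6} cannot be reached from the start state, so discard them.
P0 = {5,7} | {1,2,3}.
On input a, block {5,7} splits into {5} and {7}.
Split {1,2,3} by δ(·,a) → {1,2} and {3}.
The partition is now stable with 4 blocks: {5} | {1,2} | {7} | {3}.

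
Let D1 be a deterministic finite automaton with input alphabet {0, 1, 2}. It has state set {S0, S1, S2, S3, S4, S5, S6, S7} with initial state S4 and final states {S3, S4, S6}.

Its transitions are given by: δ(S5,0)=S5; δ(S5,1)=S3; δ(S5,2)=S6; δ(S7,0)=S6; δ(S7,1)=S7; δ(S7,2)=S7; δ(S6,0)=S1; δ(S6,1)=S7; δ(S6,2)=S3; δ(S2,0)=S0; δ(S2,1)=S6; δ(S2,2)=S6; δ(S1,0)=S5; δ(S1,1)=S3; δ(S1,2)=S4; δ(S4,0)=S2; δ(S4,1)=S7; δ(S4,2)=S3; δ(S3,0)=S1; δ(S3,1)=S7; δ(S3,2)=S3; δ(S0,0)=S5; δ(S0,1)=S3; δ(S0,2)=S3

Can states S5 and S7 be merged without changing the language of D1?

All states are reachable from the start state.
Initial partition by acceptance: {S3,S4,S6} | {S0,S1,S2,S5,S7}.
Split {S0,S1,S2,S5,S7} by δ(·,0) → {S0,S1,S2,S5} and {S7}.
The partition is now stable with 3 blocks: {S3,S4,S6} | {S0,S1,S2,S5} | {S7}.
S5 and S7 end up in different blocks, so they are distinguishable. For instance, the string '0' is accepted from only S7.

No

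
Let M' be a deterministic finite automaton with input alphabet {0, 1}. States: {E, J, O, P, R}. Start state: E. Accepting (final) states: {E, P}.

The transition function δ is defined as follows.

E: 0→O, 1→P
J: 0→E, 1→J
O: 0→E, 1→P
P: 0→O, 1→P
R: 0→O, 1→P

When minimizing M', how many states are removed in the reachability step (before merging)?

2

BFS from E reaches {E, O, P}; the 2 state(s) J, R are never visited.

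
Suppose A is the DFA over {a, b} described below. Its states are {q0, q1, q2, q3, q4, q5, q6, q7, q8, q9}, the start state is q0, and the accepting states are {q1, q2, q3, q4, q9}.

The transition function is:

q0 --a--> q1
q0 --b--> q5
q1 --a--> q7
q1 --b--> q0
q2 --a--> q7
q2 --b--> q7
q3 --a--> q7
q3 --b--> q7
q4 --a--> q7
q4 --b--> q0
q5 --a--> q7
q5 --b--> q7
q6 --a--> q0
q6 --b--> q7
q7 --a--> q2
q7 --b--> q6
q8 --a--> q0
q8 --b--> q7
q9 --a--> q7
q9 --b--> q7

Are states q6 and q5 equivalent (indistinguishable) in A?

First remove the unreachable states {q3,q4,q8,q9}; 6 states remain.
Initial partition by acceptance: {q1,q2} | {q0,q5,q6,q7}.
Split {q0,q5,q6,q7} by δ(·,a) → {q0,q7} and {q5,q6}.
The partition is now stable with 3 blocks: {q1,q2} | {q0,q7} | {q5,q6}.
q6 and q5 lie in the same block of the stable partition, so they are equivalent — no string distinguishes them.

Yes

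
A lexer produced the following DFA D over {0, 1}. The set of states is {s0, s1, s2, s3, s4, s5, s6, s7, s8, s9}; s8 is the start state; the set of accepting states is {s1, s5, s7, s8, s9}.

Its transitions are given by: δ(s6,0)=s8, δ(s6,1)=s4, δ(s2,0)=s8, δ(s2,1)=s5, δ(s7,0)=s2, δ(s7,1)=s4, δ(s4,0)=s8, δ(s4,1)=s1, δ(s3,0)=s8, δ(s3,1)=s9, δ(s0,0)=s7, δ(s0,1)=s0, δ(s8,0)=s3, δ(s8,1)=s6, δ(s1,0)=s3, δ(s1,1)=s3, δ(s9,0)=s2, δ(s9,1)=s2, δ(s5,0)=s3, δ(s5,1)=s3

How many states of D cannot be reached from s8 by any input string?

2

BFS from s8 reaches {s1, s2, s3, s4, s5, s6, s8, s9}; the 2 state(s) s0, s7 are never visited.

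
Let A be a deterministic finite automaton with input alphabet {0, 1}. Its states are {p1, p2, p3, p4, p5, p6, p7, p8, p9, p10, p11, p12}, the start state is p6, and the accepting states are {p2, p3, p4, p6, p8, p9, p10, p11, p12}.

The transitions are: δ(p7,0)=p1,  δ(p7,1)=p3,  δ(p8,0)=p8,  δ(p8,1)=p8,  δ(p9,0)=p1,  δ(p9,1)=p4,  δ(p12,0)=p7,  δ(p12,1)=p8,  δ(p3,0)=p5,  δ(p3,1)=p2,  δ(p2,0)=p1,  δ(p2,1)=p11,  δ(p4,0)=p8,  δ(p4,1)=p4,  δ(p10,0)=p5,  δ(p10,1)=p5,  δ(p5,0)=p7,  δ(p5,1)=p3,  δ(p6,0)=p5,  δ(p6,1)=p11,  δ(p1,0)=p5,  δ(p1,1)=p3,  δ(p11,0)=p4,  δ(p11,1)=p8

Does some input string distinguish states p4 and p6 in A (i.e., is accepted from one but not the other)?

Yes

Reachable states from the start: {p1,p2,p3,p4,p5,p6,p7,p8,p11}. Unreachable: {p9,p10,p12} — drop them.
P0 = {p2,p3,p4,p6,p8,p11} | {p1,p5,p7}.
Refine {p2,p3,p4,p6,p8,p11} on symbol 0: members go to different blocks, giving {p2,p3,p6} and {p4,p8,p11}.
Refine {p2,p3,p6} on symbol 1: members go to different blocks, giving {p2,p6} and {p3}.
The partition is now stable with 4 blocks: {p2,p6} | {p1,p5,p7} | {p4,p8,p11} | {p3}.
p4 and p6 end up in different blocks, so they are distinguishable. For instance, the string '0' is accepted from only p4.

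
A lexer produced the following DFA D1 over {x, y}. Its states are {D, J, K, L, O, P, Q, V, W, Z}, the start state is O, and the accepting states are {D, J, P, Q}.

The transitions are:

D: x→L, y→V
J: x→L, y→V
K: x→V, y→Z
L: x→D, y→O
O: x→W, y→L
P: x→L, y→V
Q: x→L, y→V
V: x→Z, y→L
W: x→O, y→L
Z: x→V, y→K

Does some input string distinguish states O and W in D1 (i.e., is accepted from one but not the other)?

No

States {J,P,Q} cannot be reached from the start state, so discard them.
P0 = {D} | {K,L,O,V,W,Z}.
On input x, block {K,L,O,V,W,Z} splits into {K,O,V,W,Z} and {L}.
Refine {K,O,V,W,Z} on symbol y: members go to different blocks, giving {O,V,W} and {K,Z}.
Split {O,V,W} by δ(·,x) → {O,W} and {V}.
Stable partition: {D} | {O,W} | {L} | {K,Z} | {V} — 5 equivalence classes.
O and W lie in the same block of the stable partition, so they are equivalent — no string distinguishes them.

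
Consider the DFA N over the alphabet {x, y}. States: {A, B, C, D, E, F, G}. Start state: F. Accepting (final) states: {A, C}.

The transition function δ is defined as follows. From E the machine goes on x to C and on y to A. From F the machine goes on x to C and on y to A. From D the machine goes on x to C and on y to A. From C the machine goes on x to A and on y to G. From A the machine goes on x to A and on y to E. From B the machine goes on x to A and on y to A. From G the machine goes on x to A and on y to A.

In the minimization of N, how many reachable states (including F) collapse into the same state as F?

3

Reachable states from the start: {A,C,E,F,G}. Unreachable: {B,D} — drop them.
P0 = {A,C} | {E,F,G}.
No further refinement is possible. Final partition (2 blocks): {A,C} | {E,F,G}.
State F belongs to the block {E,F,G}, which has 3 states.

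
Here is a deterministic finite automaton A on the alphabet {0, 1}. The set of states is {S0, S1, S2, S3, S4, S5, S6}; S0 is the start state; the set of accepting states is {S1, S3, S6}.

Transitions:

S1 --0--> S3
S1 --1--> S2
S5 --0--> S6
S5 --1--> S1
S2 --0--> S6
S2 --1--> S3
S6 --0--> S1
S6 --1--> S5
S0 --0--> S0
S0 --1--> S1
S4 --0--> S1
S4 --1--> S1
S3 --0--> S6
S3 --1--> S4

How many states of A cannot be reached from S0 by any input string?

0

Every one of the 7 states is reachable from S0.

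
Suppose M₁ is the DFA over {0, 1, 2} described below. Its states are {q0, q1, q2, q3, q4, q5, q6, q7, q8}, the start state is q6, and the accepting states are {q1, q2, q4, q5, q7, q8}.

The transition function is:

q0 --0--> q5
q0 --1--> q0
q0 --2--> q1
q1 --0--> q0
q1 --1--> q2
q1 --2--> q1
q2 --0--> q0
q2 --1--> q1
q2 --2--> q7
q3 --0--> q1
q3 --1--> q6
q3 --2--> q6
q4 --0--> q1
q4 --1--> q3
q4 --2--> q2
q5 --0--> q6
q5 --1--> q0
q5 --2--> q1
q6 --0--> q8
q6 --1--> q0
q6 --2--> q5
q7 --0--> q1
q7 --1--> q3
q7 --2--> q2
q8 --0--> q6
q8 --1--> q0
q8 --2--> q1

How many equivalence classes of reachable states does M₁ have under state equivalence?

7

States {q4} cannot be reached from the start state, so discard them.
Initial partition by acceptance: {q1,q2,q5,q7,q8} | {q0,q3,q6}.
Refine {q1,q2,q5,q7,q8} on symbol 0: members go to different blocks, giving {q1,q2,q5,q8} and {q7}.
Split {q1,q2,q5,q8} by δ(·,1) → {q1,q2} and {q5,q8}.
Refine {q1,q2} on symbol 2: members go to different blocks, giving {q1} and {q2}.
On input 0, block {q0,q3,q6} splits into {q0,q6} and {q3}.
On input 2, block {q0,q6} splits into {q0} and {q6}.
The partition is now stable with 7 blocks: {q1} | {q0} | {q7} | {q5,q8} | {q2} | {q3} | {q6}.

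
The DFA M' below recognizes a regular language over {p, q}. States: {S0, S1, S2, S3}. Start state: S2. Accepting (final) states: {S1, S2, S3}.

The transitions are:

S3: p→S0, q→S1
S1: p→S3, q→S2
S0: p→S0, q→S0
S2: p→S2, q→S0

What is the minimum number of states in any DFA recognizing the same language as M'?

2

Reachable states from the start: {S0,S2}. Unreachable: {S1,S3} — drop them.
Initial partition by acceptance: {S2} | {S0}.
Stable partition: {S2} | {S0} — 2 equivalence classes.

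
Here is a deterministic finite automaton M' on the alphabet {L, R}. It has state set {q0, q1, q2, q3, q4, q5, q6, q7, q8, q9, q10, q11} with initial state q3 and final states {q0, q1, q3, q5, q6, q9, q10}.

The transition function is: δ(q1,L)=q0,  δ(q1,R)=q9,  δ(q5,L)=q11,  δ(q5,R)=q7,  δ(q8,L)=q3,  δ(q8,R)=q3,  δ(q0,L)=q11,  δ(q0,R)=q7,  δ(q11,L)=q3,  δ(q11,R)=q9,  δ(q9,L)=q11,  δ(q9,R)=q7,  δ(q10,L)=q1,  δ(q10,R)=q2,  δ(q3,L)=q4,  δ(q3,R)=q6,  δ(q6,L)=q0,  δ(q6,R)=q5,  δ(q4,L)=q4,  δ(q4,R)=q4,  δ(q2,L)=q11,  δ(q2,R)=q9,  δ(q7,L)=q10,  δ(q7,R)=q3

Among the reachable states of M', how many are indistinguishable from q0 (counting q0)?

First remove the unreachable states {q8}; 11 states remain.
P0 = {q0,q1,q3,q5,q6,q9,q10} | {q2,q4,q7,q11}.
On input L, block {q0,q1,q3,q5,q6,q9,q10} splits into {q0,q3,q5,q9} and {q1,q6,q10}.
On input R, block {q0,q3,q5,q9} splits into {q0,q5,q9} and {q3}.
On input L, block {q2,q4,q7,q11} splits into {q2,q4} and {q7} and {q11}.
Refine {q2,q4} on symbol L: members go to different blocks, giving {q2} and {q4}.
On input L, block {q1,q6,q10} splits into {q1,q6} and {q10}.
No further refinement is possible. Final partition (8 blocks): {q0,q5,q9} | {q2} | {q1,q6} | {q3} | {q7} | {q11} | {q4} | {q10}.
The equivalence class containing q0 is {q0,q5,q9}, of size 3.

3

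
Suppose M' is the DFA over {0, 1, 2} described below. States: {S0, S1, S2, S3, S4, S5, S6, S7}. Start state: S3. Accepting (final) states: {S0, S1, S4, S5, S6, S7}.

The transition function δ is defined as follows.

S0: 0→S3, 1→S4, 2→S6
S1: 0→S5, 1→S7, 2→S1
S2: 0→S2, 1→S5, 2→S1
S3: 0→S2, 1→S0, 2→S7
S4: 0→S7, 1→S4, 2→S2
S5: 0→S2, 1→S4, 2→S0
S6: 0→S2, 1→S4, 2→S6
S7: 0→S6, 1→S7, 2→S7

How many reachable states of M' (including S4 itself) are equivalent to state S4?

1

P0 = {S0,S1,S4,S5,S6,S7} | {S2,S3}.
Refine {S0,S1,S4,S5,S6,S7} on symbol 0: members go to different blocks, giving {S0,S5,S6} and {S1,S4,S7}.
Refine {S1,S4,S7} on symbol 0: members go to different blocks, giving {S1,S7} and {S4}.
No further refinement is possible. Final partition (4 blocks): {S0,S5,S6} | {S2,S3} | {S1,S7} | {S4}.
State S4 belongs to the block {S4}, which has 1 states.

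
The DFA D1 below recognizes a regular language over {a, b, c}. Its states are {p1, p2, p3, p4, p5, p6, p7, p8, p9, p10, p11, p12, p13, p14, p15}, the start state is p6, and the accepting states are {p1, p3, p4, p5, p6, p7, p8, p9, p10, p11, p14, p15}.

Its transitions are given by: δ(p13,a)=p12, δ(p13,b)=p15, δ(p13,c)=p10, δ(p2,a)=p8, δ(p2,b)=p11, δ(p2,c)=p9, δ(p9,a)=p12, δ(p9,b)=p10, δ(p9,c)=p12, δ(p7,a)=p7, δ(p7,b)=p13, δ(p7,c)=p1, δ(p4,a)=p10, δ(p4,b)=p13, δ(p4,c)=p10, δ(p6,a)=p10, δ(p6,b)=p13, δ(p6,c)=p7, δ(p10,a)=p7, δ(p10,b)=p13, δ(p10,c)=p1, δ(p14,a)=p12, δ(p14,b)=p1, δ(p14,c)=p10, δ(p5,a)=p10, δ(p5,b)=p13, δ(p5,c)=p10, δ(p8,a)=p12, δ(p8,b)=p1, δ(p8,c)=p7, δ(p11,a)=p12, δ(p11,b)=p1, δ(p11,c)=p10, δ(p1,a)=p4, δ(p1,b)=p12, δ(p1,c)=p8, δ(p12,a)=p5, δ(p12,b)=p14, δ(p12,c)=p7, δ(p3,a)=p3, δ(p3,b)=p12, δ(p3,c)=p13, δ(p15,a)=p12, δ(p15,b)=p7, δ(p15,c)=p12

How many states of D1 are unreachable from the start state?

4

BFS from p6 reaches {p1, p4, p5, p6, p7, p8, p10, p12, p13, p14, p15}; the 4 state(s) p2, p3, p9, p11 are never visited.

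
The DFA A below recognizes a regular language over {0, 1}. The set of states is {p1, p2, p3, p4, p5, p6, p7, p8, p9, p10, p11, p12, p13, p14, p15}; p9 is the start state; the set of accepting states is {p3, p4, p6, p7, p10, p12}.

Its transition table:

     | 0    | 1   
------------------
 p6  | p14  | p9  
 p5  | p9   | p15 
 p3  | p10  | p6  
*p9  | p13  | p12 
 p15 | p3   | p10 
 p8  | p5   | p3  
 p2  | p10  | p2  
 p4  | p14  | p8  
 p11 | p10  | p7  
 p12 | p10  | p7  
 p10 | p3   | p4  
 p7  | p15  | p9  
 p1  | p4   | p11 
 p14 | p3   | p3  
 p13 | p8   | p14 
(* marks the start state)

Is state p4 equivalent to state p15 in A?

First remove the unreachable states {p1,p2,p11}; 12 states remain.
P0 = {p3,p4,p6,p7,p10,p12} | {p5,p8,p9,p13,p14,p15}.
Split {p3,p4,p6,p7,p10,p12} by δ(·,0) → {p3,p10,p12} and {p4,p6,p7}.
Refine {p5,p8,p9,p13,p14,p15} on symbol 0: members go to different blocks, giving {p5,p8,p9,p13} and {p14,p15}.
On input 1, block {p5,p8,p9,p13} splits into {p5,p13} and {p8,p9}.
No further refinement is possible. Final partition (5 blocks): {p3,p10,p12} | {p5,p13} | {p4,p6,p7} | {p14,p15} | {p8,p9}.
p4 and p15 end up in different blocks, so they are distinguishable. For instance, the string 'ε' is accepted from only p4.

No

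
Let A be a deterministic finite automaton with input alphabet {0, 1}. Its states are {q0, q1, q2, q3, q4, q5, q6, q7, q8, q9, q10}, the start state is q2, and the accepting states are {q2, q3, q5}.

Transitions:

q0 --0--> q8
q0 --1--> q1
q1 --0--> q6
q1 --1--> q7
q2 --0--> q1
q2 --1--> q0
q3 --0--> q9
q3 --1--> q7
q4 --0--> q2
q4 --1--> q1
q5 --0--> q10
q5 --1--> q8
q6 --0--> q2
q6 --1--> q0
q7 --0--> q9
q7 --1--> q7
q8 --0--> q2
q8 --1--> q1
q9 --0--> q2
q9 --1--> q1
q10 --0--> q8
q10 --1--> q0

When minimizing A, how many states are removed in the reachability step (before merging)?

4

BFS from q2 reaches {q0, q1, q2, q6, q7, q8, q9}; the 4 state(s) q3, q4, q5, q10 are never visited.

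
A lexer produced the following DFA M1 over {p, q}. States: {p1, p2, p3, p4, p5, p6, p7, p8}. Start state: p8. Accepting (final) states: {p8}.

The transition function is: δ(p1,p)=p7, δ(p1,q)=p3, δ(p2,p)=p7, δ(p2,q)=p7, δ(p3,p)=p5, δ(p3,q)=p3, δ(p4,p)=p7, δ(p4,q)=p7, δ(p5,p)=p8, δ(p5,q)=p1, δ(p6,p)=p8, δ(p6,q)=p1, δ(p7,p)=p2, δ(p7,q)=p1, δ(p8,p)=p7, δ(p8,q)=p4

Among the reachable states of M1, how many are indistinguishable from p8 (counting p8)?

First remove the unreachable states {p6}; 7 states remain.
P0 = {p8} | {p1,p2,p3,p4,p5,p7}.
Refine {p1,p2,p3,p4,p5,p7} on symbol p: members go to different blocks, giving {p1,p2,p3,p4,p7} and {p5}.
On input p, block {p1,p2,p3,p4,p7} splits into {p1,p2,p4,p7} and {p3}.
Refine {p1,p2,p4,p7} on symbol q: members go to different blocks, giving {p2,p4,p7} and {p1}.
Split {p2,p4,p7} by δ(·,q) → {p2,p4} and {p7}.
The partition is now stable with 6 blocks: {p8} | {p2,p4} | {p5} | {p3} | {p1} | {p7}.
State p8 belongs to the block {p8}, which has 1 states.

1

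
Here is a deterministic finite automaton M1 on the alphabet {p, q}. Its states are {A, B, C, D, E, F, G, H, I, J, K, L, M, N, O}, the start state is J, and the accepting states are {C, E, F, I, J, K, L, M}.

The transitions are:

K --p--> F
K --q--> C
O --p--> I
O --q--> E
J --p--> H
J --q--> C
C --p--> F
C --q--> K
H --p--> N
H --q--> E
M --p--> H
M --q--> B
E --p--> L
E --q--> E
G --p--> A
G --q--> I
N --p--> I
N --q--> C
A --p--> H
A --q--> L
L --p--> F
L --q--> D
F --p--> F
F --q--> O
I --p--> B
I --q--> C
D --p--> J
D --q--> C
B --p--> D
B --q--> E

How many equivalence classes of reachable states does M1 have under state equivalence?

5

States {A,G,M} cannot be reached from the start state, so discard them.
Start with accepting vs non-accepting: {C,E,F,I,J,K,L} | {B,D,H,N,O}.
Refine {C,E,F,I,J,K,L} on symbol p: members go to different blocks, giving {C,E,F,K,L} and {I,J}.
Refine {C,E,F,K,L} on symbol q: members go to different blocks, giving {C,E,K} and {F,L}.
Split {B,D,H,N,O} by δ(·,p) → {D,N,O} and {B,H}.
Stable partition: {C,E,K} | {D,N,O} | {I,J} | {F,L} | {B,H} — 5 equivalence classes.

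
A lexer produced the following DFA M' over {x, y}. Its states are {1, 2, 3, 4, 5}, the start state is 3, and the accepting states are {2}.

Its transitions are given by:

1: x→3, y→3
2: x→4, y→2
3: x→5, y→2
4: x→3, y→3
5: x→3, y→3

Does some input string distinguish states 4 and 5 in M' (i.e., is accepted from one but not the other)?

First remove the unreachable states {1}; 4 states remain.
P0 = {2} | {3,4,5}.
Refine {3,4,5} on symbol y: members go to different blocks, giving {4,5} and {3}.
The partition is now stable with 3 blocks: {2} | {4,5} | {3}.
4 and 5 lie in the same block of the stable partition, so they are equivalent — no string distinguishes them.

No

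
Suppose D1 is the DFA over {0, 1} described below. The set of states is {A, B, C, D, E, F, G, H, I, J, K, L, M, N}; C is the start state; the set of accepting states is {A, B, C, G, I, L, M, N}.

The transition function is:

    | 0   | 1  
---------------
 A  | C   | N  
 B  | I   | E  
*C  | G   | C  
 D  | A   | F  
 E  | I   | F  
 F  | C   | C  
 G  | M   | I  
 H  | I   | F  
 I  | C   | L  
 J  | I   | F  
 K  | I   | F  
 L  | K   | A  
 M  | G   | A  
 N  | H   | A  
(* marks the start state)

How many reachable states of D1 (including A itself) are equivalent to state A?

First remove the unreachable states {B,D,E,J}; 10 states remain.
P0 = {A,C,G,I,L,M,N} | {F,H,K}.
Refine {A,C,G,I,L,M,N} on symbol 0: members go to different blocks, giving {A,C,G,I,M} and {L,N}.
On input 1, block {A,C,G,I,M} splits into {C,G,M} and {A,I}.
On input 1, block {C,G,M} splits into {G,M} and {C}.
On input 0, block {F,H,K} splits into {H,K} and {F}.
The partition is now stable with 6 blocks: {G,M} | {H,K} | {L,N} | {A,I} | {C} | {F}.
The equivalence class containing A is {A,I}, of size 2.

2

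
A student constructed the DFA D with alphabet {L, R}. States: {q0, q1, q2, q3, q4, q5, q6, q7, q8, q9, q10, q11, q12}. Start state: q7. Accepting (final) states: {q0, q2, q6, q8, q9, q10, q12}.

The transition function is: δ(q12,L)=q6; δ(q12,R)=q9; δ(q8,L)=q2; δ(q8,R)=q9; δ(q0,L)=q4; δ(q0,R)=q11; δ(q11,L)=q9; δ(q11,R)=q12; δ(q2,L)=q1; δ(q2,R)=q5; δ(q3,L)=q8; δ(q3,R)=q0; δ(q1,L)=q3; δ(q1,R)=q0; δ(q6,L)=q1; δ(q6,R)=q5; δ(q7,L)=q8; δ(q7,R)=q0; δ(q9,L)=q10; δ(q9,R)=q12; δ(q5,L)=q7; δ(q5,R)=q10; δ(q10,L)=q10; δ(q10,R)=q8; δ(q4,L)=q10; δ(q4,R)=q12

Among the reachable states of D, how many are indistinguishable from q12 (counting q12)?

P0 = {q0,q2,q6,q8,q9,q10,q12} | {q1,q3,q4,q5,q7,q11}.
Refine {q0,q2,q6,q8,q9,q10,q12} on symbol L: members go to different blocks, giving {q8,q9,q10,q12} and {q0,q2,q6}.
Refine {q8,q9,q10,q12} on symbol L: members go to different blocks, giving {q8,q12} and {q9,q10}.
Split {q1,q3,q4,q5,q7,q11} by δ(·,L) → {q1,q5} and {q3,q7} and {q4,q11}.
Split {q1,q5} by δ(·,R) → {q1} and {q5}.
Split {q0,q2,q6} by δ(·,L) → {q2,q6} and {q0}.
Stable partition: {q8,q12} | {q1} | {q2,q6} | {q9,q10} | {q3,q7} | {q4,q11} | {q5} | {q0} — 8 equivalence classes.
State q12 belongs to the block {q8,q12}, which has 2 states.

2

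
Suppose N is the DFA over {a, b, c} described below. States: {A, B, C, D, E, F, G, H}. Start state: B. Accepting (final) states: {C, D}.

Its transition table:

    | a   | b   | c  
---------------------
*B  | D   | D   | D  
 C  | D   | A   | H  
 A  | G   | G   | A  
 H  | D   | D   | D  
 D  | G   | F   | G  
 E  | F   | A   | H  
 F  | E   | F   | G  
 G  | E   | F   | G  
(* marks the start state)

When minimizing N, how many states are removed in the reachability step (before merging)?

No path from B leads to C; the other 7 states are all reachable.

1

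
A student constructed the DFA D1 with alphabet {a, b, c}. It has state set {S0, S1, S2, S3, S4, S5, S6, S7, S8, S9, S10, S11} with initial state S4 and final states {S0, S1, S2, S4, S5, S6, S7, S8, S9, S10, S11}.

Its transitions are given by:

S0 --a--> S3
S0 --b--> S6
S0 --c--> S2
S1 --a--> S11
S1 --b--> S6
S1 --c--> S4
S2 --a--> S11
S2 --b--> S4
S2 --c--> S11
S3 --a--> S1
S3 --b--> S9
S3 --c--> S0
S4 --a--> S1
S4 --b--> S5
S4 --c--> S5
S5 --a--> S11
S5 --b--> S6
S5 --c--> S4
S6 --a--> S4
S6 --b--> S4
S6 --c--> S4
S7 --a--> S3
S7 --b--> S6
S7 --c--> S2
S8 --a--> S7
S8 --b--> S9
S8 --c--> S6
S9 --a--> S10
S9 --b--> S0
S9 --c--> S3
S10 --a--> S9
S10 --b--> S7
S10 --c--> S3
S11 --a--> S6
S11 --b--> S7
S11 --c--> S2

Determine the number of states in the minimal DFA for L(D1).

8

Reachable states from the start: {S0,S1,S2,S3,S4,S5,S6,S7,S9,S10,S11}. Unreachable: {S8} — drop them.
Initial partition by acceptance: {S0,S1,S2,S4,S5,S6,S7,S9,S10,S11} | {S3}.
Split {S0,S1,S2,S4,S5,S6,S7,S9,S10,S11} by δ(·,a) → {S1,S2,S4,S5,S6,S9,S10,S11} and {S0,S7}.
Split {S1,S2,S4,S5,S6,S9,S10,S11} by δ(·,b) → {S1,S2,S4,S5,S6} and {S9,S10,S11}.
Split {S1,S2,S4,S5,S6} by δ(·,a) → {S1,S2,S5} and {S4,S6}.
Split {S1,S2,S5} by δ(·,c) → {S1,S5} and {S2}.
On input a, block {S9,S10,S11} splits into {S9,S10} and {S11}.
Split {S4,S6} by δ(·,a) → {S4} and {S6}.
The partition is now stable with 8 blocks: {S1,S5} | {S3} | {S0,S7} | {S9,S10} | {S4} | {S2} | {S11} | {S6}.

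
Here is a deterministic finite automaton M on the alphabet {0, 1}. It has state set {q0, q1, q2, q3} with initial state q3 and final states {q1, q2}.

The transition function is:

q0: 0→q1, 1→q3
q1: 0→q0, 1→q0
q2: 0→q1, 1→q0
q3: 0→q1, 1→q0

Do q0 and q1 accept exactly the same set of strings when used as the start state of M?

No

Reachable states from the start: {q0,q1,q3}. Unreachable: {q2} — drop them.
Start with accepting vs non-accepting: {q1} | {q0,q3}.
No further refinement is possible. Final partition (2 blocks): {q1} | {q0,q3}.
q0 and q1 end up in different blocks, so they are distinguishable. For instance, the string 'ε' is accepted from only q1.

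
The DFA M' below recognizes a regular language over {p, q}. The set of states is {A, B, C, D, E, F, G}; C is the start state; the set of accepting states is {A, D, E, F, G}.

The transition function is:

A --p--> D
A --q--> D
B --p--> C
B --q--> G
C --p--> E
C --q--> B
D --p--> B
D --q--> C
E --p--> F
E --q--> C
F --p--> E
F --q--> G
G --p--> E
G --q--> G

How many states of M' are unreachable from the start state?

Starting at C and following transitions, the reachable set is {B, C, E, F, G}. That leaves A, D unreachable — 2 in total.

2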